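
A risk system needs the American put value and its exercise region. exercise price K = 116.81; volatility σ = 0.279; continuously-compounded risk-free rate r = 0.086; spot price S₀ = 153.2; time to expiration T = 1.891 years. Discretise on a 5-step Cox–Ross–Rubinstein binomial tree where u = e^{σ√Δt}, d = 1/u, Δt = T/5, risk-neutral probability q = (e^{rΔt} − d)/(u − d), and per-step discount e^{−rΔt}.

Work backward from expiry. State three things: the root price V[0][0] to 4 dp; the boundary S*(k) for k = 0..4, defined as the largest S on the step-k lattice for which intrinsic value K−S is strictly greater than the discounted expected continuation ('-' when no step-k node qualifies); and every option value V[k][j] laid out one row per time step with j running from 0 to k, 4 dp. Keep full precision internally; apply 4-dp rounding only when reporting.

price = 3.4649
boundary = - - - 91.5611 77.1250
tree:
3.4649
6.9146 0.8844
13.4531 2.0444 0.0000
25.2489 4.7256 0.0000 0.0000
39.6850 10.9232 0.0000 0.0000 0.0000
51.8451 25.2489 0.0000 0.0000 0.0000 0.0000

params: Δt=0.37820 u=1.18718 d=0.84233 q=0.55308 e^(-rΔt)=0.96800
t_5 payoffs: 51.8451 25.2489 0.0000 0.0000 0.0000 0.0000
t_4: node(4,0) S=77.1250 payoff=39.6850 vs cont=35.9469 → 39.6850 [stop]  node(4,1) S=108.6993 payoff=8.1107 vs cont=10.9232 → 10.9232 [wait]  node(4,2) S=153.2000 payoff=0.0000 vs cont=0.0000 → 0.0000 [wait]  node(4,3) S=215.9189 payoff=0.0000 vs cont=0.0000 → 0.0000 [wait]  node(4,4) S=304.3145 payoff=0.0000 vs cont=0.0000 → 0.0000 [wait]  ⇒ S*(4)=77.1250
t_3: node(3,0) S=91.5611 payoff=25.2489 vs cont=23.0165 → 25.2489 [stop]  node(3,1) S=129.0455 payoff=0.0000 vs cont=4.7256 → 4.7256 [wait]  node(3,2) S=181.8757 payoff=0.0000 vs cont=0.0000 → 0.0000 [wait]  node(3,3) S=256.3342 payoff=0.0000 vs cont=0.0000 → 0.0000 [wait]  ⇒ S*(3)=91.5611
t_2: node(2,0) S=108.6993 payoff=8.1107 vs cont=13.4531 → 13.4531 [wait]  node(2,1) S=153.2000 payoff=0.0000 vs cont=2.0444 → 2.0444 [wait]  node(2,2) S=215.9189 payoff=0.0000 vs cont=0.0000 → 0.0000 [wait]  ⇒ S*(2)=-
t_1: node(1,0) S=129.0455 payoff=0.0000 vs cont=6.9146 → 6.9146 [wait]  node(1,1) S=181.8757 payoff=0.0000 vs cont=0.8844 → 0.8844 [wait]  ⇒ S*(1)=-
t_0: node(0,0) S=153.2000 payoff=0.0000 vs cont=3.4649 → 3.4649 [wait]  ⇒ S*(0)=-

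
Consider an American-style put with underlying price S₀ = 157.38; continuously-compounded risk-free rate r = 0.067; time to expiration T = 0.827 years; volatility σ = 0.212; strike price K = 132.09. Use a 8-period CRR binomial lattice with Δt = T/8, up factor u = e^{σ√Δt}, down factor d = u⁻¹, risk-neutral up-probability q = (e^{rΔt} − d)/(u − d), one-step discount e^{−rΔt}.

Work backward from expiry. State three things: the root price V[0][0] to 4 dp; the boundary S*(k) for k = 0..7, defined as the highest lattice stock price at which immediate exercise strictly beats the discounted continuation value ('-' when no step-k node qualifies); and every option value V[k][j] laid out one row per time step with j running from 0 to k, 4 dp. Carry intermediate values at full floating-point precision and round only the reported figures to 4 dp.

price = 1.6325
boundary = - - - - - 111.9276 104.5526 111.9276
tree:
1.6325
2.8600 0.5821
4.8966 1.1194 0.1206
8.1503 2.1198 0.2606 0.0000
13.1009 3.9347 0.5631 0.0000 0.0000
20.1624 7.1070 1.2166 0.0000 0.0000 0.0000
27.5374 12.3433 2.6283 0.0000 0.0000 0.0000 0.0000
34.4265 20.1624 5.6781 0.0000 0.0000 0.0000 0.0000 0.0000
40.8617 27.5374 12.2671 0.0000 0.0000 0.0000 0.0000 0.0000 0.0000

Δt=0.10337, u=1.07054, d=0.93411, q=0.53391, disc=e^(-rΔt)=0.99310
k=8 terminal: V=max(K-S,0) → 40.8617 27.5374 12.2671 0.0000 0.0000 0.0000 0.0000 0.0000 0.0000
k=7: j=0 S=97.6635 intr=34.4265 cont=33.5148 V=34.4265[EX]; j=1 S=111.9276 intr=20.1624 cont=19.2507 V=20.1624[EX]; j=2 S=128.2750 intr=3.8150 cont=5.6781 V=5.6781[hold]; j=3 S=147.0101 intr=0.0000 cont=0.0000 V=0.0000[hold]; j=4 S=168.4814 intr=0.0000 cont=0.0000 V=0.0000[hold]; j=5 S=193.0887 intr=0.0000 cont=0.0000 V=0.0000[hold]; j=6 S=221.2900 intr=0.0000 cont=0.0000 V=0.0000[hold]; j=7 S=253.6103 intr=0.0000 cont=0.0000 V=0.0000[hold]  S*(7)=111.9276
k=6: j=0 S=104.5526 intr=27.5374 cont=26.6257 V=27.5374[EX]; j=1 S=119.8229 intr=12.2671 cont=12.3433 V=12.3433[hold]; j=2 S=137.3234 intr=0.0000 cont=2.6283 V=2.6283[hold]; j=3 S=157.3800 intr=0.0000 cont=0.0000 V=0.0000[hold]; j=4 S=180.3659 intr=0.0000 cont=0.0000 V=0.0000[hold]; j=5 S=206.7090 intr=0.0000 cont=0.0000 V=0.0000[hold]; j=6 S=236.8996 intr=0.0000 cont=0.0000 V=0.0000[hold]  S*(6)=104.5526
k=5: j=0 S=111.9276 intr=20.1624 cont=19.2911 V=20.1624[EX]; j=1 S=128.2750 intr=3.8150 cont=7.1070 V=7.1070[hold]; j=2 S=147.0101 intr=0.0000 cont=1.2166 V=1.2166[hold]; j=3 S=168.4814 intr=0.0000 cont=0.0000 V=0.0000[hold]; j=4 S=193.0887 intr=0.0000 cont=0.0000 V=0.0000[hold]; j=5 S=221.2900 intr=0.0000 cont=0.0000 V=0.0000[hold]  S*(5)=111.9276
k=4: j=0 S=119.8229 intr=12.2671 cont=13.1009 V=13.1009[hold]; j=1 S=137.3234 intr=0.0000 cont=3.9347 V=3.9347[hold]; j=2 S=157.3800 intr=0.0000 cont=0.5631 V=0.5631[hold]; j=3 S=180.3659 intr=0.0000 cont=0.0000 V=0.0000[hold]; j=4 S=206.7090 intr=0.0000 cont=0.0000 V=0.0000[hold]  S*(4)=-
k=3: j=0 S=128.2750 intr=3.8150 cont=8.1503 V=8.1503[hold]; j=1 S=147.0101 intr=0.0000 cont=2.1198 V=2.1198[hold]; j=2 S=168.4814 intr=0.0000 cont=0.2606 V=0.2606[hold]; j=3 S=193.0887 intr=0.0000 cont=0.0000 V=0.0000[hold]  S*(3)=-
k=2: j=0 S=137.3234 intr=0.0000 cont=4.8966 V=4.8966[hold]; j=1 S=157.3800 intr=0.0000 cont=1.1194 V=1.1194[hold]; j=2 S=180.3659 intr=0.0000 cont=0.1206 V=0.1206[hold]  S*(2)=-
k=1: j=0 S=147.0101 intr=0.0000 cont=2.8600 V=2.8600[hold]; j=1 S=168.4814 intr=0.0000 cont=0.5821 V=0.5821[hold]  S*(1)=-
k=0: j=0 S=157.3800 intr=0.0000 cont=1.6325 V=1.6325[hold]  S*(0)=-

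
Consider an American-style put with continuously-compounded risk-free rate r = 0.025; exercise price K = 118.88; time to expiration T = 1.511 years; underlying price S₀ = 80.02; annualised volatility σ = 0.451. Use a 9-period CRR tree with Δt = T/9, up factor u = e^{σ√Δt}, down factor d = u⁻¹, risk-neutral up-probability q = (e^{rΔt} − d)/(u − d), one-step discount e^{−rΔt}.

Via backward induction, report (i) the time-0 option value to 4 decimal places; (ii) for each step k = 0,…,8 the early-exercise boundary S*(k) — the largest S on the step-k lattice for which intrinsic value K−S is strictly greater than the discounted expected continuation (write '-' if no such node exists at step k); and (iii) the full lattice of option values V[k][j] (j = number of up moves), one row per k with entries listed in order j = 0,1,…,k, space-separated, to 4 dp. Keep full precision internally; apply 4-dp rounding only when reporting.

params: Δt=0.16789 u=1.20297 d=0.83128 q=0.46525 e^(-rΔt)=0.99581
t_9 payoffs: 103.7128 96.9310 87.1168 72.9143 52.3613 22.6183 0.0000 0.0000 0.0000 0.0000
t_8: node(8,0) S=18.2456 payoff=100.6344 vs cont=100.1364 → 100.6344 [stop]  node(8,1) S=26.4039 payoff=92.4761 vs cont=91.9781 → 92.4761 [stop]  node(8,2) S=38.2102 payoff=80.6698 vs cont=80.1719 → 80.6698 [stop]  node(8,3) S=55.2954 payoff=63.5846 vs cont=63.0867 → 63.5846 [stop]  node(8,4) S=80.0200 payoff=38.8600 vs cont=38.3621 → 38.8600 [stop]  node(8,5) S=115.8000 payoff=3.0800 vs cont=12.0445 → 12.0445 [wait]  node(8,6) S=167.5785 payoff=0.0000 vs cont=0.0000 → 0.0000 [wait]  node(8,7) S=242.5092 payoff=0.0000 vs cont=0.0000 → 0.0000 [wait]  node(8,8) S=350.9443 payoff=0.0000 vs cont=0.0000 → 0.0000 [wait]  ⇒ S*(8)=80.0200
t_7: node(7,0) S=21.9490 payoff=96.9310 vs cont=96.4331 → 96.9310 [stop]  node(7,1) S=31.7632 payoff=87.1168 vs cont=86.6189 → 87.1168 [stop]  node(7,2) S=45.9657 payoff=72.9143 vs cont=72.4164 → 72.9143 [stop]  node(7,3) S=66.5187 payoff=52.3613 vs cont=51.8634 → 52.3613 [stop]  node(7,4) S=96.2617 payoff=22.6183 vs cont=26.2736 → 26.2736 [wait]  node(7,5) S=139.3039 payoff=0.0000 vs cont=6.4138 → 6.4138 [wait]  node(7,6) S=201.5920 payoff=0.0000 vs cont=0.0000 → 0.0000 [wait]  node(7,7) S=291.7314 payoff=0.0000 vs cont=0.0000 → 0.0000 [wait]  ⇒ S*(7)=66.5187
t_6: node(6,0) S=26.4039 payoff=92.4761 vs cont=91.9781 → 92.4761 [stop]  node(6,1) S=38.2102 payoff=80.6698 vs cont=80.1719 → 80.6698 [stop]  node(6,2) S=55.2954 payoff=63.5846 vs cont=63.0867 → 63.5846 [stop]  node(6,3) S=80.0200 payoff=38.8600 vs cont=40.0556 → 40.0556 [wait]  node(6,4) S=115.8000 payoff=3.0800 vs cont=16.9626 → 16.9626 [wait]  node(6,5) S=167.5785 payoff=0.0000 vs cont=3.4154 → 3.4154 [wait]  node(6,6) S=242.5092 payoff=0.0000 vs cont=0.0000 → 0.0000 [wait]  ⇒ S*(6)=55.2954
t_5: node(5,0) S=31.7632 payoff=87.1168 vs cont=86.6189 → 87.1168 [stop]  node(5,1) S=45.9657 payoff=72.9143 vs cont=72.4164 → 72.9143 [stop]  node(5,2) S=66.5187 payoff=52.3613 vs cont=52.4173 → 52.4173 [wait]  node(5,3) S=96.2617 payoff=22.6183 vs cont=29.1888 → 29.1888 [wait]  node(5,4) S=139.3039 payoff=0.0000 vs cont=10.6151 → 10.6151 [wait]  node(5,5) S=201.5920 payoff=0.0000 vs cont=1.8188 → 1.8188 [wait]  ⇒ S*(5)=45.9657
t_4: node(4,0) S=38.2102 payoff=80.6698 vs cont=80.1719 → 80.6698 [stop]  node(4,1) S=55.2954 payoff=63.5846 vs cont=63.1127 → 63.5846 [stop]  node(4,2) S=80.0200 payoff=38.8600 vs cont=41.4360 → 41.4360 [wait]  node(4,3) S=115.8000 payoff=3.0800 vs cont=20.4614 → 20.4614 [wait]  node(4,4) S=167.5785 payoff=0.0000 vs cont=6.4953 → 6.4953 [wait]  ⇒ S*(4)=55.2954
t_3: node(3,0) S=45.9657 payoff=72.9143 vs cont=72.4164 → 72.9143 [stop]  node(3,1) S=66.5187 payoff=52.3613 vs cont=53.0569 → 53.0569 [wait]  node(3,2) S=96.2617 payoff=22.6183 vs cont=31.5449 → 31.5449 [wait]  node(3,3) S=139.3039 payoff=0.0000 vs cont=13.9052 → 13.9052 [wait]  ⇒ S*(3)=45.9657
t_2: node(2,0) S=55.2954 payoff=63.5846 vs cont=63.4090 → 63.5846 [stop]  node(2,1) S=80.0200 payoff=38.8600 vs cont=42.8682 → 42.8682 [wait]  node(2,2) S=115.8000 payoff=3.0800 vs cont=23.2403 → 23.2403 [wait]  ⇒ S*(2)=55.2954
t_1: node(1,0) S=66.5187 payoff=52.3613 vs cont=53.7204 → 53.7204 [wait]  node(1,1) S=96.2617 payoff=22.6183 vs cont=33.5950 → 33.5950 [wait]  ⇒ S*(1)=-
t_0: node(0,0) S=80.0200 payoff=38.8600 vs cont=44.1713 → 44.1713 [wait]  ⇒ S*(0)=-

price = 44.1713
boundary = - - 55.2954 45.9657 55.2954 45.9657 55.2954 66.5187 80.0200
tree:
44.1713
53.7204 33.5950
63.5846 42.8682 23.2403
72.9143 53.0569 31.5449 13.9052
80.6698 63.5846 41.4360 20.4614 6.4953
87.1168 72.9143 52.4173 29.1888 10.6151 1.8188
92.4761 80.6698 63.5846 40.0556 16.9626 3.4154 0.0000
96.9310 87.1168 72.9143 52.3613 26.2736 6.4138 0.0000 0.0000
100.6344 92.4761 80.6698 63.5846 38.8600 12.0445 0.0000 0.0000 0.0000
103.7128 96.9310 87.1168 72.9143 52.3613 22.6183 0.0000 0.0000 0.0000 0.0000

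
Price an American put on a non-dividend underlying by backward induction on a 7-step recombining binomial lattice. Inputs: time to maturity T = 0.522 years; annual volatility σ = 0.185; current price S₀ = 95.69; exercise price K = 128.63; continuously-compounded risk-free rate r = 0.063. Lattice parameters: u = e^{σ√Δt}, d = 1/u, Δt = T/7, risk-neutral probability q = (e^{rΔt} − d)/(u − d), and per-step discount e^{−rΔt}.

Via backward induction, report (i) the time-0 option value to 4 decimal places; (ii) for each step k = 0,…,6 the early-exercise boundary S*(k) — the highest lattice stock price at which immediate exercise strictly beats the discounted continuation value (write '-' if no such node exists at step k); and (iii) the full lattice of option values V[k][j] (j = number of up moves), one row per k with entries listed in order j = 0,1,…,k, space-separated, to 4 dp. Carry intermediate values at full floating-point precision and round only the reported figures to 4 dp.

Δt=0.07457, u=1.05182, d=0.95074, q=0.53396, disc=e^(-rΔt)=0.99531
k=7 terminal: V=max(K-S,0) → 61.4431 54.2998 46.3971 37.6541 27.9816 17.2807 5.4421 0.0000
k=6: j=0 S=70.6683 intr=57.9617 cont=57.3588 V=57.9617[EX]; j=1 S=78.1818 intr=50.4482 cont=49.8454 V=50.4482[EX]; j=2 S=86.4940 intr=42.1360 cont=41.5331 V=42.1360[EX]; j=3 S=95.6900 intr=32.9400 cont=32.3371 V=32.9400[EX]; j=4 S=105.8637 intr=22.7663 cont=22.1634 V=22.7663[EX]; j=5 S=117.1191 intr=11.5109 cont=10.9080 V=11.5109[EX]; j=6 S=129.5711 intr=0.0000 cont=2.5244 V=2.5244[hold]  S*(6)=117.1191
k=5: j=0 S=74.3302 intr=54.2998 cont=53.6969 V=54.2998[EX]; j=1 S=82.2329 intr=46.3971 cont=45.7942 V=46.3971[EX]; j=2 S=90.9759 intr=37.6541 cont=37.0512 V=37.6541[EX]; j=3 S=100.6484 intr=27.9816 cont=27.3787 V=27.9816[EX]; j=4 S=111.3493 intr=17.2807 cont=16.6778 V=17.2807[EX]; j=5 S=123.1879 intr=5.4421 cont=6.6810 V=6.6810[hold]  S*(5)=111.3493
k=4: j=0 S=78.1818 intr=50.4482 cont=49.8454 V=50.4482[EX]; j=1 S=86.4940 intr=42.1360 cont=41.5331 V=42.1360[EX]; j=2 S=95.6900 intr=32.9400 cont=32.3371 V=32.9400[EX]; j=3 S=105.8637 intr=22.7663 cont=22.1634 V=22.7663[EX]; j=4 S=117.1191 intr=11.5109 cont=11.5664 V=11.5664[hold]  S*(4)=105.8637
k=3: j=0 S=82.2329 intr=46.3971 cont=45.7942 V=46.3971[EX]; j=1 S=90.9759 intr=37.6541 cont=37.0512 V=37.6541[EX]; j=2 S=100.6484 intr=27.9816 cont=27.3787 V=27.9816[EX]; j=3 S=111.3493 intr=17.2807 cont=16.7073 V=17.2807[EX]  S*(3)=111.3493
k=2: j=0 S=86.4940 intr=42.1360 cont=41.5331 V=42.1360[EX]; j=1 S=95.6900 intr=32.9400 cont=32.3371 V=32.9400[EX]; j=2 S=105.8637 intr=22.7663 cont=22.1634 V=22.7663[EX]  S*(2)=105.8637
k=1: j=0 S=90.9759 intr=37.6541 cont=37.0512 V=37.6541[EX]; j=1 S=100.6484 intr=27.9816 cont=27.3787 V=27.9816[EX]  S*(1)=100.6484
k=0: j=0 S=95.6900 intr=32.9400 cont=32.3371 V=32.9400[EX]  S*(0)=95.6900

price = 32.9400
boundary = 95.6900 100.6484 105.8637 111.3493 105.8637 111.3493 117.1191
tree:
32.9400
37.6541 27.9816
42.1360 32.9400 22.7663
46.3971 37.6541 27.9816 17.2807
50.4482 42.1360 32.9400 22.7663 11.5664
54.2998 46.3971 37.6541 27.9816 17.2807 6.6810
57.9617 50.4482 42.1360 32.9400 22.7663 11.5109 2.5244
61.4431 54.2998 46.3971 37.6541 27.9816 17.2807 5.4421 0.0000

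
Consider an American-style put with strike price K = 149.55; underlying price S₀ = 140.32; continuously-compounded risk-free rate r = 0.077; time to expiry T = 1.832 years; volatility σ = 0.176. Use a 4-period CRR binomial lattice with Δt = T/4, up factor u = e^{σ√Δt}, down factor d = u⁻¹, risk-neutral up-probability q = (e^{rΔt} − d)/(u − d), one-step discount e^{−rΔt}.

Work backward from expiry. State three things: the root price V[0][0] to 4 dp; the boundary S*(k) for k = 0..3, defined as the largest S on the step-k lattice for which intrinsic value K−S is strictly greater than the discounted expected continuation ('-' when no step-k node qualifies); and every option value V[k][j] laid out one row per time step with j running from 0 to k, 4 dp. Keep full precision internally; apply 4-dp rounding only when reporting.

price = 12.0486
boundary = - 124.5636 110.5764 124.5636
tree:
12.0486
24.9864 4.8356
38.9736 11.1770 1.2382
51.3901 24.9864 3.3807 0.0000
62.4124 38.9736 9.2300 0.0000 0.0000

Δt=0.45800, u=1.12649, d=0.88771, q=0.62058, disc=e^(-rΔt)=0.96535
k=4 terminal: V=max(K-S,0) → 62.4124 38.9736 9.2300 0.0000 0.0000
k=3: j=0 S=98.1599 intr=51.3901 cont=46.2080 V=51.3901[EX]; j=1 S=124.5636 intr=24.9864 cont=19.8043 V=24.9864[EX]; j=2 S=158.0695 intr=0.0000 cont=3.3807 V=3.3807[hold]; j=3 S=200.5880 intr=0.0000 cont=0.0000 V=0.0000[hold]  S*(3)=124.5636
k=2: j=0 S=110.5764 intr=38.9736 cont=33.7914 V=38.9736[EX]; j=1 S=140.3200 intr=9.2300 cont=11.1770 V=11.1770[hold]; j=2 S=178.0642 intr=0.0000 cont=1.2382 V=1.2382[hold]  S*(2)=110.5764
k=1: j=0 S=124.5636 intr=24.9864 cont=20.9707 V=24.9864[EX]; j=1 S=158.0695 intr=0.0000 cont=4.8356 V=4.8356[hold]  S*(1)=124.5636
k=0: j=0 S=140.3200 intr=9.2300 cont=12.0486 V=12.0486[hold]  S*(0)=-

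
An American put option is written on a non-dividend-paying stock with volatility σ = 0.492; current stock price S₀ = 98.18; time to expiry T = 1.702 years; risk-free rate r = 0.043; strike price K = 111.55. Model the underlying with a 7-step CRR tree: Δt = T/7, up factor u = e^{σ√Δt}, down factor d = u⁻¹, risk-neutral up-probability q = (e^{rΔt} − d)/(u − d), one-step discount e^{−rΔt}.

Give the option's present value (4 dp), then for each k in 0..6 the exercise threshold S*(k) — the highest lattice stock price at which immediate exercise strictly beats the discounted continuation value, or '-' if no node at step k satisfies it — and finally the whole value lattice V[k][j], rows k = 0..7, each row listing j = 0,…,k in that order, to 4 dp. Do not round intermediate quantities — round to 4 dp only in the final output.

price = 29.7493
boundary = - - - 47.4176 60.4367 47.4176 60.4367
tree:
29.7493
39.8308 18.6446
51.5322 27.0628 9.2309
64.1324 37.9802 14.9199 2.7922
74.3469 51.1133 23.4967 5.2358 0.0000
82.3611 64.1324 35.6589 9.8177 0.0000 0.0000
88.6489 74.3469 51.1133 18.4093 0.0000 0.0000 0.0000
93.5822 82.3611 64.1324 34.5196 0.0000 0.0000 0.0000 0.0000

Δt=0.24314  u=1.27456  d=0.78458  q=0.46109  discount=0.98960
step 7 (expiry): payoffs max(K−S,0) = 93.5822 82.3611 64.1324 34.5196 0.0000 0.0000 0.0000 0.0000
step 6: (k=6,j=0): S=22.9011, (K−S)⁺=88.6489, hold=87.4887 ⇒ V=88.6489 exercise | (k=6,j=1): S=37.2031, (K−S)⁺=74.3469, hold=73.1867 ⇒ V=74.3469 exercise | (k=6,j=2): S=60.4367, (K−S)⁺=51.1133, hold=49.9531 ⇒ V=51.1133 exercise | (k=6,j=3): S=98.1800, (K−S)⁺=13.3700, hold=18.4093 ⇒ V=18.4093 continue | (k=6,j=4): S=159.4943, (K−S)⁺=0.0000, hold=0.0000 ⇒ V=0.0000 continue | (k=6,j=5): S=259.0999, (K−S)⁺=0.0000, hold=0.0000 ⇒ V=0.0000 continue | (k=6,j=6): S=420.9102, (K−S)⁺=0.0000, hold=0.0000 ⇒ V=0.0000 continue  boundary S*=60.4367
step 5: (k=5,j=0): S=29.1889, (K−S)⁺=82.3611, hold=81.2009 ⇒ V=82.3611 exercise | (k=5,j=1): S=47.4176, (K−S)⁺=64.1324, hold=62.9722 ⇒ V=64.1324 exercise | (k=5,j=2): S=77.0304, (K−S)⁺=34.5196, hold=35.6589 ⇒ V=35.6589 continue | (k=5,j=3): S=125.1365, (K−S)⁺=0.0000, hold=9.8177 ⇒ V=9.8177 continue | (k=5,j=4): S=203.2854, (K−S)⁺=0.0000, hold=0.0000 ⇒ V=0.0000 continue | (k=5,j=5): S=330.2390, (K−S)⁺=0.0000, hold=0.0000 ⇒ V=0.0000 continue  boundary S*=47.4176
step 4: (k=4,j=0): S=37.2031, (K−S)⁺=74.3469, hold=73.1867 ⇒ V=74.3469 exercise | (k=4,j=1): S=60.4367, (K−S)⁺=51.1133, hold=50.4729 ⇒ V=51.1133 exercise | (k=4,j=2): S=98.1800, (K−S)⁺=13.3700, hold=23.4967 ⇒ V=23.4967 continue | (k=4,j=3): S=159.4943, (K−S)⁺=0.0000, hold=5.2358 ⇒ V=5.2358 continue | (k=4,j=4): S=259.0999, (K−S)⁺=0.0000, hold=0.0000 ⇒ V=0.0000 continue  boundary S*=60.4367
step 3: (k=3,j=0): S=47.4176, (K−S)⁺=64.1324, hold=62.9722 ⇒ V=64.1324 exercise | (k=3,j=1): S=77.0304, (K−S)⁺=34.5196, hold=37.9802 ⇒ V=37.9802 continue | (k=3,j=2): S=125.1365, (K−S)⁺=0.0000, hold=14.9199 ⇒ V=14.9199 continue | (k=3,j=3): S=203.2854, (K−S)⁺=0.0000, hold=2.7922 ⇒ V=2.7922 continue  boundary S*=47.4176
step 2: (k=2,j=0): S=60.4367, (K−S)⁺=51.1133, hold=51.5322 ⇒ V=51.5322 continue | (k=2,j=1): S=98.1800, (K−S)⁺=13.3700, hold=27.0628 ⇒ V=27.0628 continue | (k=2,j=2): S=159.4943, (K−S)⁺=0.0000, hold=9.2309 ⇒ V=9.2309 continue  boundary S*=-
step 1: (k=1,j=0): S=77.0304, (K−S)⁺=34.5196, hold=39.8308 ⇒ V=39.8308 continue | (k=1,j=1): S=125.1365, (K−S)⁺=0.0000, hold=18.6446 ⇒ V=18.6446 continue  boundary S*=-
step 0: (k=0,j=0): S=98.1800, (K−S)⁺=13.3700, hold=29.7493 ⇒ V=29.7493 continue  boundary S*=-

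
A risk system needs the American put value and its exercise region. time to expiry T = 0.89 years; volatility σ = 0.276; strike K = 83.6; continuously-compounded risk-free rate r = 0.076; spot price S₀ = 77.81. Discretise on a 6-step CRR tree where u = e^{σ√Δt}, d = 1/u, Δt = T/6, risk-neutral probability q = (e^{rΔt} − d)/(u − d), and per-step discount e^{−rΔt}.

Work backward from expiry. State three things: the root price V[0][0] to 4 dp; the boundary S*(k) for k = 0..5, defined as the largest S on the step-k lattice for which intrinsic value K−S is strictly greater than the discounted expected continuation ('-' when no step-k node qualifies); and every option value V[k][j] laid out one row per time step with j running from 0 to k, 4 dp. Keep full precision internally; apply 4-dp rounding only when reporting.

price = 9.3919
boundary = - - 62.9079 56.5640 62.9079 69.9633
tree:
9.3919
14.2021 5.2712
20.6921 8.6753 2.3253
27.0360 13.7428 4.3079 0.5936
32.7401 20.6921 7.7934 1.2682 0.0000
37.8690 27.0360 13.6367 2.7098 0.0000 0.0000
42.4807 32.7401 20.6921 5.7900 0.0000 0.0000 0.0000

Δt=0.14833  u=1.11215  d=0.89916  q=0.52668  discount=0.98879
step 6 (expiry): payoffs max(K−S,0) = 42.4807 32.7401 20.6921 5.7900 0.0000 0.0000 0.0000
step 5: (k=5,j=0): S=45.7310, (K−S)⁺=37.8690, hold=36.9319 ⇒ V=37.8690 exercise | (k=5,j=1): S=56.5640, (K−S)⁺=27.0360, hold=26.0988 ⇒ V=27.0360 exercise | (k=5,j=2): S=69.9633, (K−S)⁺=13.6367, hold=12.6995 ⇒ V=13.6367 exercise | (k=5,j=3): S=86.5367, (K−S)⁺=0.0000, hold=2.7098 ⇒ V=2.7098 continue | (k=5,j=4): S=107.0361, (K−S)⁺=0.0000, hold=0.0000 ⇒ V=0.0000 continue | (k=5,j=5): S=132.3916, (K−S)⁺=0.0000, hold=0.0000 ⇒ V=0.0000 continue  boundary S*=69.9633
step 4: (k=4,j=0): S=50.8599, (K−S)⁺=32.7401, hold=31.8029 ⇒ V=32.7401 exercise | (k=4,j=1): S=62.9079, (K−S)⁺=20.6921, hold=19.7549 ⇒ V=20.6921 exercise | (k=4,j=2): S=77.8100, (K−S)⁺=5.7900, hold=7.7934 ⇒ V=7.7934 continue | (k=4,j=3): S=96.2422, (K−S)⁺=0.0000, hold=1.2682 ⇒ V=1.2682 continue | (k=4,j=4): S=119.0407, (K−S)⁺=0.0000, hold=0.0000 ⇒ V=0.0000 continue  boundary S*=62.9079
step 3: (k=3,j=0): S=56.5640, (K−S)⁺=27.0360, hold=26.0988 ⇒ V=27.0360 exercise | (k=3,j=1): S=69.9633, (K−S)⁺=13.6367, hold=13.7428 ⇒ V=13.7428 continue | (k=3,j=2): S=86.5367, (K−S)⁺=0.0000, hold=4.3079 ⇒ V=4.3079 continue | (k=3,j=3): S=107.0361, (K−S)⁺=0.0000, hold=0.5936 ⇒ V=0.5936 continue  boundary S*=56.5640
step 2: (k=2,j=0): S=62.9079, (K−S)⁺=20.6921, hold=19.8102 ⇒ V=20.6921 exercise | (k=2,j=1): S=77.8100, (K−S)⁺=5.7900, hold=8.6753 ⇒ V=8.6753 continue | (k=2,j=2): S=96.2422, (K−S)⁺=0.0000, hold=2.3253 ⇒ V=2.3253 continue  boundary S*=62.9079
step 1: (k=1,j=0): S=69.9633, (K−S)⁺=13.6367, hold=14.2021 ⇒ V=14.2021 continue | (k=1,j=1): S=86.5367, (K−S)⁺=0.0000, hold=5.2712 ⇒ V=5.2712 continue  boundary S*=-
step 0: (k=0,j=0): S=77.8100, (K−S)⁺=5.7900, hold=9.3919 ⇒ V=9.3919 continue  boundary S*=-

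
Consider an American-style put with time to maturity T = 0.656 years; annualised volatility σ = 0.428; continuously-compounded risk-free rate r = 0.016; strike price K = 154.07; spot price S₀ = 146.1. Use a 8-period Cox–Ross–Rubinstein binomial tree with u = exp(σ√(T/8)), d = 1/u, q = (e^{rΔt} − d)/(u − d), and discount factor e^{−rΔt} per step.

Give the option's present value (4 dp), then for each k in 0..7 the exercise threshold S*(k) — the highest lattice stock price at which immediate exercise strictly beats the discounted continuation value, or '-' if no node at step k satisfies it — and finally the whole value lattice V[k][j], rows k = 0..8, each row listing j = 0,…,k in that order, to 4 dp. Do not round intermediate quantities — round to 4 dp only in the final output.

price = 24.3262
boundary = - - - - 89.4830 101.1505 114.3393 129.2477
tree:
24.3262
32.6139 15.2240
42.4197 21.8548 7.9296
53.3259 30.4702 12.3831 3.0241
64.5870 41.0139 18.8887 5.2194 0.6035
74.9086 52.9195 27.9549 8.9101 1.1505 0.0000
84.0397 64.5870 39.7307 15.0033 2.1931 0.0000 0.0000
92.1175 74.9086 52.9195 24.8223 4.1808 0.0000 0.0000 0.0000
99.2636 84.0397 64.5870 39.7307 7.9700 0.0000 0.0000 0.0000 0.0000

Δt=0.08200  u=1.13039  d=0.88465  q=0.47474  discount=0.99869
step 8 (expiry): payoffs max(K−S,0) = 99.2636 84.0397 64.5870 39.7307 7.9700 0.0000 0.0000 0.0000 0.0000
step 7: (k=7,j=0): S=61.9525, (K−S)⁺=92.1175, hold=91.9155 ⇒ V=92.1175 exercise | (k=7,j=1): S=79.1614, (K−S)⁺=74.9086, hold=74.7066 ⇒ V=74.9086 exercise | (k=7,j=2): S=101.1505, (K−S)⁺=52.9195, hold=52.7175 ⇒ V=52.9195 exercise | (k=7,j=3): S=129.2477, (K−S)⁺=24.8223, hold=24.6203 ⇒ V=24.8223 exercise | (k=7,j=4): S=165.1496, (K−S)⁺=0.0000, hold=4.1808 ⇒ V=4.1808 continue | (k=7,j=5): S=211.0242, (K−S)⁺=0.0000, hold=0.0000 ⇒ V=0.0000 continue | (k=7,j=6): S=269.6417, (K−S)⁺=0.0000, hold=0.0000 ⇒ V=0.0000 continue | (k=7,j=7): S=344.5417, (K−S)⁺=0.0000, hold=0.0000 ⇒ V=0.0000 continue  boundary S*=129.2477
step 6: (k=6,j=0): S=70.0303, (K−S)⁺=84.0397, hold=83.8377 ⇒ V=84.0397 exercise | (k=6,j=1): S=89.4830, (K−S)⁺=64.5870, hold=64.3850 ⇒ V=64.5870 exercise | (k=6,j=2): S=114.3393, (K−S)⁺=39.7307, hold=39.5287 ⇒ V=39.7307 exercise | (k=6,j=3): S=146.1000, (K−S)⁺=7.9700, hold=15.0033 ⇒ V=15.0033 continue | (k=6,j=4): S=186.6831, (K−S)⁺=0.0000, hold=2.1931 ⇒ V=2.1931 continue | (k=6,j=5): S=238.5392, (K−S)⁺=0.0000, hold=0.0000 ⇒ V=0.0000 continue | (k=6,j=6): S=304.7996, (K−S)⁺=0.0000, hold=0.0000 ⇒ V=0.0000 continue  boundary S*=114.3393
step 5: (k=5,j=0): S=79.1614, (K−S)⁺=74.9086, hold=74.7066 ⇒ V=74.9086 exercise | (k=5,j=1): S=101.1505, (K−S)⁺=52.9195, hold=52.7175 ⇒ V=52.9195 exercise | (k=5,j=2): S=129.2477, (K−S)⁺=24.8223, hold=27.9549 ⇒ V=27.9549 continue | (k=5,j=3): S=165.1496, (K−S)⁺=0.0000, hold=8.9101 ⇒ V=8.9101 continue | (k=5,j=4): S=211.0242, (K−S)⁺=0.0000, hold=1.1505 ⇒ V=1.1505 continue | (k=5,j=5): S=269.6417, (K−S)⁺=0.0000, hold=0.0000 ⇒ V=0.0000 continue  boundary S*=101.1505
step 4: (k=4,j=0): S=89.4830, (K−S)⁺=64.5870, hold=64.3850 ⇒ V=64.5870 exercise | (k=4,j=1): S=114.3393, (K−S)⁺=39.7307, hold=41.0139 ⇒ V=41.0139 continue | (k=4,j=2): S=146.1000, (K−S)⁺=7.9700, hold=18.8887 ⇒ V=18.8887 continue | (k=4,j=3): S=186.6831, (K−S)⁺=0.0000, hold=5.2194 ⇒ V=5.2194 continue | (k=4,j=4): S=238.5392, (K−S)⁺=0.0000, hold=0.6035 ⇒ V=0.6035 continue  boundary S*=89.4830
step 3: (k=3,j=0): S=101.1505, (K−S)⁺=52.9195, hold=53.3259 ⇒ V=53.3259 continue | (k=3,j=1): S=129.2477, (K−S)⁺=24.8223, hold=30.4702 ⇒ V=30.4702 continue | (k=3,j=2): S=165.1496, (K−S)⁺=0.0000, hold=12.3831 ⇒ V=12.3831 continue | (k=3,j=3): S=211.0242, (K−S)⁺=0.0000, hold=3.0241 ⇒ V=3.0241 continue  boundary S*=-
step 2: (k=2,j=0): S=114.3393, (K−S)⁺=39.7307, hold=42.4197 ⇒ V=42.4197 continue | (k=2,j=1): S=146.1000, (K−S)⁺=7.9700, hold=21.8548 ⇒ V=21.8548 continue | (k=2,j=2): S=186.6831, (K−S)⁺=0.0000, hold=7.9296 ⇒ V=7.9296 continue  boundary S*=-
step 1: (k=1,j=0): S=129.2477, (K−S)⁺=24.8223, hold=32.6139 ⇒ V=32.6139 continue | (k=1,j=1): S=165.1496, (K−S)⁺=0.0000, hold=15.2240 ⇒ V=15.2240 continue  boundary S*=-
step 0: (k=0,j=0): S=146.1000, (K−S)⁺=7.9700, hold=24.3262 ⇒ V=24.3262 continue  boundary S*=-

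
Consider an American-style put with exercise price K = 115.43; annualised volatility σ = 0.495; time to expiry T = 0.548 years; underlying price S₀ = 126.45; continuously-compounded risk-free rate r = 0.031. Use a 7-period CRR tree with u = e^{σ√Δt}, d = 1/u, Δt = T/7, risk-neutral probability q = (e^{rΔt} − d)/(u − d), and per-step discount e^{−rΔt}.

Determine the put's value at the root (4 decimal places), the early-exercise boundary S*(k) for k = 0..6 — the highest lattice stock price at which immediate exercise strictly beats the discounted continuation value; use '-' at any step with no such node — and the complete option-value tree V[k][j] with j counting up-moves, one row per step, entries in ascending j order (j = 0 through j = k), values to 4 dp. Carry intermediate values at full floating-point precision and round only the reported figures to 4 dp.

Δt=0.07829  u=1.14855  d=0.87066  q=0.47417  discount=0.99758
step 7 (expiry): payoffs max(K−S,0) = 67.4706 52.1637 31.9714 5.3345 0.0000 0.0000 0.0000 0.0000
step 6: (k=6,j=0): S=55.0837, (K−S)⁺=60.3463, hold=60.0665 ⇒ V=60.3463 exercise | (k=6,j=1): S=72.6644, (K−S)⁺=42.7656, hold=42.4858 ⇒ V=42.7656 exercise | (k=6,j=2): S=95.8562, (K−S)⁺=19.5738, hold=19.2940 ⇒ V=19.5738 exercise | (k=6,j=3): S=126.4500, (K−S)⁺=0.0000, hold=2.7982 ⇒ V=2.7982 continue | (k=6,j=4): S=166.8082, (K−S)⁺=0.0000, hold=0.0000 ⇒ V=0.0000 continue | (k=6,j=5): S=220.0473, (K−S)⁺=0.0000, hold=0.0000 ⇒ V=0.0000 continue | (k=6,j=6): S=290.2784, (K−S)⁺=0.0000, hold=0.0000 ⇒ V=0.0000 continue  boundary S*=95.8562
step 5: (k=5,j=0): S=63.2663, (K−S)⁺=52.1637, hold=51.8839 ⇒ V=52.1637 exercise | (k=5,j=1): S=83.4586, (K−S)⁺=31.9714, hold=31.6917 ⇒ V=31.9714 exercise | (k=5,j=2): S=110.0955, (K−S)⁺=5.3345, hold=11.5911 ⇒ V=11.5911 continue | (k=5,j=3): S=145.2340, (K−S)⁺=0.0000, hold=1.4678 ⇒ V=1.4678 continue | (k=5,j=4): S=191.5873, (K−S)⁺=0.0000, hold=0.0000 ⇒ V=0.0000 continue | (k=5,j=5): S=252.7350, (K−S)⁺=0.0000, hold=0.0000 ⇒ V=0.0000 continue  boundary S*=83.4586
step 4: (k=4,j=0): S=72.6644, (K−S)⁺=42.7656, hold=42.4858 ⇒ V=42.7656 exercise | (k=4,j=1): S=95.8562, (K−S)⁺=19.5738, hold=22.2535 ⇒ V=22.2535 continue | (k=4,j=2): S=126.4500, (K−S)⁺=0.0000, hold=6.7744 ⇒ V=6.7744 continue | (k=4,j=3): S=166.8082, (K−S)⁺=0.0000, hold=0.7699 ⇒ V=0.7699 continue | (k=4,j=4): S=220.0473, (K−S)⁺=0.0000, hold=0.0000 ⇒ V=0.0000 continue  boundary S*=72.6644
step 3: (k=3,j=0): S=83.4586, (K−S)⁺=31.9714, hold=32.9592 ⇒ V=32.9592 continue | (k=3,j=1): S=110.0955, (K−S)⁺=5.3345, hold=14.8776 ⇒ V=14.8776 continue | (k=3,j=2): S=145.2340, (K−S)⁺=0.0000, hold=3.9177 ⇒ V=3.9177 continue | (k=3,j=3): S=191.5873, (K−S)⁺=0.0000, hold=0.4039 ⇒ V=0.4039 continue  boundary S*=-
step 2: (k=2,j=0): S=95.8562, (K−S)⁺=19.5738, hold=24.3263 ⇒ V=24.3263 continue | (k=2,j=1): S=126.4500, (K−S)⁺=0.0000, hold=9.6572 ⇒ V=9.6572 continue | (k=2,j=2): S=166.8082, (K−S)⁺=0.0000, hold=2.2461 ⇒ V=2.2461 continue  boundary S*=-
step 1: (k=1,j=0): S=110.0955, (K−S)⁺=5.3345, hold=17.3285 ⇒ V=17.3285 continue | (k=1,j=1): S=145.2340, (K−S)⁺=0.0000, hold=6.1282 ⇒ V=6.1282 continue  boundary S*=-
step 0: (k=0,j=0): S=126.4500, (K−S)⁺=0.0000, hold=11.9885 ⇒ V=11.9885 continue  boundary S*=-

price = 11.9885
boundary = - - - - 72.6644 83.4586 95.8562
tree:
11.9885
17.3285 6.1282
24.3263 9.6572 2.2461
32.9592 14.8776 3.9177 0.4039
42.7656 22.2535 6.7744 0.7699 0.0000
52.1637 31.9714 11.5911 1.4678 0.0000 0.0000
60.3463 42.7656 19.5738 2.7982 0.0000 0.0000 0.0000
67.4706 52.1637 31.9714 5.3345 0.0000 0.0000 0.0000 0.0000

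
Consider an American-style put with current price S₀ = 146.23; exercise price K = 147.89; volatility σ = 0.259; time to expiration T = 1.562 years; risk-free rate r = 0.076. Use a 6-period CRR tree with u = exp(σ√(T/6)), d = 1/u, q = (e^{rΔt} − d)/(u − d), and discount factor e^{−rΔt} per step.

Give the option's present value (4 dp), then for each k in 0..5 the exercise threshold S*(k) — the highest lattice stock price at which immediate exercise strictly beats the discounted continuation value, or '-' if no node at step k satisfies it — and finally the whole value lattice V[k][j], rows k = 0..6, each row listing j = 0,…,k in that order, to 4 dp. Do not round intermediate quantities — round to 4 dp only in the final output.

Δt=0.26033, u=1.14128, d=0.87621, q=0.54240, disc=e^(-rΔt)=0.98041
k=6 terminal: V=max(K-S,0) → 81.7162 61.6974 35.6227 1.6600 0.0000 0.0000 0.0000
k=5: j=0 S=75.5228 intr=72.3672 cont=69.4699 V=72.3672[EX]; j=1 S=98.3697 intr=49.5203 cont=46.6230 V=49.5203[EX]; j=2 S=128.1282 intr=19.7618 cont=16.8645 V=19.7618[EX]; j=3 S=166.8892 intr=0.0000 cont=0.7447 V=0.7447[hold]; j=4 S=217.3760 intr=0.0000 cont=0.0000 V=0.0000[hold]; j=5 S=283.1359 intr=0.0000 cont=0.0000 V=0.0000[hold]  S*(5)=128.1282
k=4: j=0 S=86.1926 intr=61.6974 cont=58.8002 V=61.6974[EX]; j=1 S=112.2673 intr=35.6227 cont=32.7254 V=35.6227[EX]; j=2 S=146.2300 intr=1.6600 cont=9.2619 V=9.2619[hold]; j=3 S=190.4670 intr=0.0000 cont=0.3341 V=0.3341[hold]; j=4 S=248.0865 intr=0.0000 cont=0.0000 V=0.0000[hold]  S*(4)=112.2673
k=3: j=0 S=98.3697 intr=49.5203 cont=46.6230 V=49.5203[EX]; j=1 S=128.1282 intr=19.7618 cont=20.9070 V=20.9070[hold]; j=2 S=166.8892 intr=0.0000 cont=4.3329 V=4.3329[hold]; j=3 S=217.3760 intr=0.0000 cont=0.1499 V=0.1499[hold]  S*(3)=98.3697
k=2: j=0 S=112.2673 intr=35.6227 cont=33.3344 V=35.6227[EX]; j=1 S=146.2300 intr=1.6600 cont=11.6838 V=11.6838[hold]; j=2 S=190.4670 intr=0.0000 cont=2.0236 V=2.0236[hold]  S*(2)=112.2673
k=1: j=0 S=128.1282 intr=19.7618 cont=22.1948 V=22.1948[hold]; j=1 S=166.8892 intr=0.0000 cont=6.3179 V=6.3179[hold]  S*(1)=-
k=0: j=0 S=146.2300 intr=1.6600 cont=13.3171 V=13.3171[hold]  S*(0)=-

price = 13.3171
boundary = - - 112.2673 98.3697 112.2673 128.1282
tree:
13.3171
22.1948 6.3179
35.6227 11.6838 2.0236
49.5203 20.9070 4.3329 0.1499
61.6974 35.6227 9.2619 0.3341 0.0000
72.3672 49.5203 19.7618 0.7447 0.0000 0.0000
81.7162 61.6974 35.6227 1.6600 0.0000 0.0000 0.0000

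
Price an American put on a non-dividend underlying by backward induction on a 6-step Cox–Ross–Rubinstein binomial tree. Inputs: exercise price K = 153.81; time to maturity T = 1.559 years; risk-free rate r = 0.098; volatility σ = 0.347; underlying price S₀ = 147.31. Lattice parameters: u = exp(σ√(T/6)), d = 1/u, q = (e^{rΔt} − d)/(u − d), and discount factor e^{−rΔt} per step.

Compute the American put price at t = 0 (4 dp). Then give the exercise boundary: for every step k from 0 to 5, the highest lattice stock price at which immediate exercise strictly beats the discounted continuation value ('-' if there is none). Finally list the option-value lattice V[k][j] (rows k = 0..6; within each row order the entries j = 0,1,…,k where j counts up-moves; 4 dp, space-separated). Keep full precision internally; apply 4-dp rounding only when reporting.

price = 20.3879
boundary = - - 103.4182 86.6521 103.4182 123.4282
tree:
20.3879
32.6237 10.4635
50.3918 18.3591 3.9279
67.1579 31.1542 7.8364 0.6315
81.2058 50.3918 15.5065 1.3737 0.0000
92.9764 67.1579 30.3818 2.9882 0.0000 0.0000
102.8387 81.2058 50.3918 6.5000 0.0000 0.0000 0.0000

Δt=0.25983, u=1.19349, d=0.83788, q=0.52842, disc=e^(-rΔt)=0.97486
k=6 terminal: V=max(K-S,0) → 102.8387 81.2058 50.3918 6.5000 0.0000 0.0000 0.0000
k=5: j=0 S=60.8336 intr=92.9764 cont=89.1092 V=92.9764[EX]; j=1 S=86.6521 intr=67.1579 cont=63.2908 V=67.1579[EX]; j=2 S=123.4282 intr=30.3818 cont=26.5146 V=30.3818[EX]; j=3 S=175.8126 intr=0.0000 cont=2.9882 V=2.9882[hold]; j=4 S=250.4294 intr=0.0000 cont=0.0000 V=0.0000[hold]; j=5 S=356.7144 intr=0.0000 cont=0.0000 V=0.0000[hold]  S*(5)=123.4282
k=4: j=0 S=72.6042 intr=81.2058 cont=77.3387 V=81.2058[EX]; j=1 S=103.4182 intr=50.3918 cont=46.5247 V=50.3918[EX]; j=2 S=147.3100 intr=6.5000 cont=15.5065 V=15.5065[hold]; j=3 S=209.8300 intr=0.0000 cont=1.3737 V=1.3737[hold]; j=4 S=298.8842 intr=0.0000 cont=0.0000 V=0.0000[hold]  S*(4)=103.4182
k=3: j=0 S=86.6521 intr=67.1579 cont=63.2908 V=67.1579[EX]; j=1 S=123.4282 intr=30.3818 cont=31.1542 V=31.1542[hold]; j=2 S=175.8126 intr=0.0000 cont=7.8364 V=7.8364[hold]; j=3 S=250.4294 intr=0.0000 cont=0.6315 V=0.6315[hold]  S*(3)=86.6521
k=2: j=0 S=103.4182 intr=50.3918 cont=46.9226 V=50.3918[EX]; j=1 S=147.3100 intr=6.5000 cont=18.3591 V=18.3591[hold]; j=2 S=209.8300 intr=0.0000 cont=3.9279 V=3.9279[hold]  S*(2)=103.4182
k=1: j=0 S=123.4282 intr=30.3818 cont=32.6237 V=32.6237[hold]; j=1 S=175.8126 intr=0.0000 cont=10.4635 V=10.4635[hold]  S*(1)=-
k=0: j=0 S=147.3100 intr=6.5000 cont=20.3879 V=20.3879[hold]  S*(0)=-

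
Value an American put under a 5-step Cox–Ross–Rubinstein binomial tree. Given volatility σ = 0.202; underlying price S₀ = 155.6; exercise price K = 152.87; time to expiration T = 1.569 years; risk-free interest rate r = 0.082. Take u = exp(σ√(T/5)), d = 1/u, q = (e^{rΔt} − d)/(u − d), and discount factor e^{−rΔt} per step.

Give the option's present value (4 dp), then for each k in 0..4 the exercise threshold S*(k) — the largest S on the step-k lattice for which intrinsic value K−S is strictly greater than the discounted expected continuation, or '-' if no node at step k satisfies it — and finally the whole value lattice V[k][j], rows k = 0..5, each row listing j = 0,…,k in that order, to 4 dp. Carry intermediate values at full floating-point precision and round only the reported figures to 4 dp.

price = 8.3095
boundary = - - 124.0862 110.8104 124.0862
tree:
8.3095
15.7422 3.4420
28.7838 7.2534 0.9098
42.0596 14.8005 2.2584 0.0000
53.9151 28.7838 5.6064 0.0000 0.0000
64.5021 42.0596 13.9174 0.0000 0.0000 0.0000

Δt=0.31380  u=1.11981  d=0.89301  q=0.58667  discount=0.97460
step 5 (expiry): payoffs max(K−S,0) = 64.5021 42.0596 13.9174 0.0000 0.0000 0.0000
step 4: (k=4,j=0): S=98.9549, (K−S)⁺=53.9151, hold=50.0317 ⇒ V=53.9151 exercise | (k=4,j=1): S=124.0862, (K−S)⁺=28.7838, hold=24.9004 ⇒ V=28.7838 exercise | (k=4,j=2): S=155.6000, (K−S)⁺=0.0000, hold=5.6064 ⇒ V=5.6064 continue | (k=4,j=3): S=195.1173, (K−S)⁺=0.0000, hold=0.0000 ⇒ V=0.0000 continue | (k=4,j=4): S=244.6706, (K−S)⁺=0.0000, hold=0.0000 ⇒ V=0.0000 continue  boundary S*=124.0862
step 3: (k=3,j=0): S=110.8104, (K−S)⁺=42.0596, hold=38.1762 ⇒ V=42.0596 exercise | (k=3,j=1): S=138.9526, (K−S)⁺=13.9174, hold=14.8005 ⇒ V=14.8005 continue | (k=3,j=2): S=174.2419, (K−S)⁺=0.0000, hold=2.2584 ⇒ V=2.2584 continue | (k=3,j=3): S=218.4936, (K−S)⁺=0.0000, hold=0.0000 ⇒ V=0.0000 continue  boundary S*=110.8104
step 2: (k=2,j=0): S=124.0862, (K−S)⁺=28.7838, hold=25.4053 ⇒ V=28.7838 exercise | (k=2,j=1): S=155.6000, (K−S)⁺=0.0000, hold=7.2534 ⇒ V=7.2534 continue | (k=2,j=2): S=195.1173, (K−S)⁺=0.0000, hold=0.9098 ⇒ V=0.9098 continue  boundary S*=124.0862
step 1: (k=1,j=0): S=138.9526, (K−S)⁺=13.9174, hold=15.7422 ⇒ V=15.7422 continue | (k=1,j=1): S=174.2419, (K−S)⁺=0.0000, hold=3.4420 ⇒ V=3.4420 continue  boundary S*=-
step 0: (k=0,j=0): S=155.6000, (K−S)⁺=0.0000, hold=8.3095 ⇒ V=8.3095 continue  boundary S*=-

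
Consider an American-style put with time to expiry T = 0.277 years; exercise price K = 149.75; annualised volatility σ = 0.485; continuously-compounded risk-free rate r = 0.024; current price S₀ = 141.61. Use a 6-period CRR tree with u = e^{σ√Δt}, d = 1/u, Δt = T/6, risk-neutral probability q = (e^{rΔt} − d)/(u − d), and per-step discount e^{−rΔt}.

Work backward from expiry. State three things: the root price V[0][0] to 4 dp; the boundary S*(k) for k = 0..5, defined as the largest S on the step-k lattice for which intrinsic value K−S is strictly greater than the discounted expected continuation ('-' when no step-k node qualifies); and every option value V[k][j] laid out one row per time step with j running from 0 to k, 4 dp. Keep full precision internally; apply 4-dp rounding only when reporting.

Δt=0.04617  u=1.10983  d=0.90104  q=0.47928  discount=0.99889
step 6 (expiry): payoffs max(K−S,0) = 73.9710 56.4108 34.7815 8.1400 0.0000 0.0000 0.0000
step 5: (k=5,j=0): S=84.1020, (K−S)⁺=65.6480, hold=65.4821 ⇒ V=65.6480 exercise | (k=5,j=1): S=103.5909, (K−S)⁺=46.1591, hold=45.9933 ⇒ V=46.1591 exercise | (k=5,j=2): S=127.5958, (K−S)⁺=22.1542, hold=21.9883 ⇒ V=22.1542 exercise | (k=5,j=3): S=157.1634, (K−S)⁺=0.0000, hold=4.2340 ⇒ V=4.2340 continue | (k=5,j=4): S=193.5826, (K−S)⁺=0.0000, hold=0.0000 ⇒ V=0.0000 continue | (k=5,j=5): S=238.4412, (K−S)⁺=0.0000, hold=0.0000 ⇒ V=0.0000 continue  boundary S*=127.5958
step 4: (k=4,j=0): S=93.3392, (K−S)⁺=56.4108, hold=56.2450 ⇒ V=56.4108 exercise | (k=4,j=1): S=114.9685, (K−S)⁺=34.7815, hold=34.6156 ⇒ V=34.7815 exercise | (k=4,j=2): S=141.6100, (K−S)⁺=8.1400, hold=13.5503 ⇒ V=13.5503 continue | (k=4,j=3): S=174.4251, (K−S)⁺=0.0000, hold=2.2023 ⇒ V=2.2023 continue | (k=4,j=4): S=214.8443, (K−S)⁺=0.0000, hold=0.0000 ⇒ V=0.0000 continue  boundary S*=114.9685
step 3: (k=3,j=0): S=103.5909, (K−S)⁺=46.1591, hold=45.9933 ⇒ V=46.1591 exercise | (k=3,j=1): S=127.5958, (K−S)⁺=22.1542, hold=24.5785 ⇒ V=24.5785 continue | (k=3,j=2): S=157.1634, (K−S)⁺=0.0000, hold=8.1024 ⇒ V=8.1024 continue | (k=3,j=3): S=193.5826, (K−S)⁺=0.0000, hold=1.1455 ⇒ V=1.1455 continue  boundary S*=103.5909
step 2: (k=2,j=0): S=114.9685, (K−S)⁺=34.7815, hold=35.7763 ⇒ V=35.7763 continue | (k=2,j=1): S=141.6100, (K−S)⁺=8.1400, hold=16.6634 ⇒ V=16.6634 continue | (k=2,j=2): S=174.4251, (K−S)⁺=0.0000, hold=4.7628 ⇒ V=4.7628 continue  boundary S*=-
step 1: (k=1,j=0): S=127.5958, (K−S)⁺=22.1542, hold=26.5864 ⇒ V=26.5864 continue | (k=1,j=1): S=157.1634, (K−S)⁺=0.0000, hold=10.9475 ⇒ V=10.9475 continue  boundary S*=-
step 0: (k=0,j=0): S=141.6100, (K−S)⁺=8.1400, hold=19.0698 ⇒ V=19.0698 continue  boundary S*=-

price = 19.0698
boundary = - - - 103.5909 114.9685 127.5958
tree:
19.0698
26.5864 10.9475
35.7763 16.6634 4.7628
46.1591 24.5785 8.1024 1.1455
56.4108 34.7815 13.5503 2.2023 0.0000
65.6480 46.1591 22.1542 4.2340 0.0000 0.0000
73.9710 56.4108 34.7815 8.1400 0.0000 0.0000 0.0000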